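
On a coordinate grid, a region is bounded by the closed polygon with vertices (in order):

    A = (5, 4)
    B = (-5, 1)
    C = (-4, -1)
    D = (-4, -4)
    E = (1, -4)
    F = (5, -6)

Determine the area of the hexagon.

65

Σ = (25) + (9) + (12) + (20) + (14) + (50) = 130
Area = |Σ|/2 = 65.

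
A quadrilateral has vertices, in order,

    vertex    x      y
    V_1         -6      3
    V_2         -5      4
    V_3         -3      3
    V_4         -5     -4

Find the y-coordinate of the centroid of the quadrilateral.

1

Apply the shoelace formula. First the cross-terms c_i = x_i·y_{i+1} − x_{i+1}·y_i:
  -9, -3, 27, -39  ⇒  2A = -24, A = -12.
Then Σ (y_i + y_{i+1})·c_i = -72, so ȳ = -72 / (6·(-12)) = 1.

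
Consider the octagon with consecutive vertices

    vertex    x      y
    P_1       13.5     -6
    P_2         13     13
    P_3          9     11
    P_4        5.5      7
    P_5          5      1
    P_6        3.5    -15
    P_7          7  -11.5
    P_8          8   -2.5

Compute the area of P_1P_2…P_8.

149.5

Apply the surveyor's formula: 2A = Σ (x_i·y_{i+1} − x_{i+1}·y_i), indices taken mod 8.
Σ = (253.5) + (26) + (2.5) + (-29.5) + (-78.5) + (64.75) + (74.5) + (-14.25) = 299
Area = |Σ|/2 = 149.5.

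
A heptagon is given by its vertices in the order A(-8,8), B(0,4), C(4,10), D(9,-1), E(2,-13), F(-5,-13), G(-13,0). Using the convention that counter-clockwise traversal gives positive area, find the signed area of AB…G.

-310.5

Apply the shoelace (surveyor's) formula: 2A = Σ (x_i·y_{i+1} − x_{i+1}·y_i), indices taken mod 7.
Σ = (-32) + (-16) + (-94) + (-115) + (-91) + (-169) + (-104) = -621
Signed area = Σ/2 = -310.5 (negative ⇒ clockwise traversal).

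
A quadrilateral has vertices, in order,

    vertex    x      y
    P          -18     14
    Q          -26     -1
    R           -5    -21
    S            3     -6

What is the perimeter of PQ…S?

|PQ| = √((-8)² + (-15)²) = √289 = 17
|QR| = √((21)² + (-20)²) = √841 = 29
|RS| = √((8)² + (15)²) = √289 = 17
|SP| = √((-21)² + (20)²) = √841 = 29
Perimeter = 17 + 29 + 17 + 29 = 92.

92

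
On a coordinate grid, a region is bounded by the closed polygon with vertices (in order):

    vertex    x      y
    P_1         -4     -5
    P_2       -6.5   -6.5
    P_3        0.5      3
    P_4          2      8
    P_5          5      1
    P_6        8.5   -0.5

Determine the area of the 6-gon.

Apply the shoelace formula: 2A = Σ (x_i·y_{i+1} − x_{i+1}·y_i), indices taken mod 6.
Cross-terms: -6.5, -16.25, -2, -38, -11, -44.5  ⇒  Σ = -118.25
Area = |Σ|/2 = 59.125.

59.125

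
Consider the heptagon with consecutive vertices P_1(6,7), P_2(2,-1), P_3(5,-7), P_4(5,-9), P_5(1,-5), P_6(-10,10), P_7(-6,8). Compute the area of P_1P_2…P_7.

Cross-terms: -20, -9, -10, -16, -40, -20, -90  ⇒  Σ = -205
Area = |Σ|/2 = 102.5.

102.5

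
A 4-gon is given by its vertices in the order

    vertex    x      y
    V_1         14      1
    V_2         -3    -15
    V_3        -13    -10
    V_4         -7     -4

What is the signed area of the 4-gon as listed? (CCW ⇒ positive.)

V_1→V_2: (14)(-15) − (-3)(1) = -207
V_2→V_3: (-3)(-10) − (-13)(-15) = -165
V_3→V_4: (-13)(-4) − (-7)(-10) = -18
V_4→V_1: (-7)(1) − (14)(-4) = 49
Σ = -341
Signed area = Σ/2 = -170.5 (negative ⇒ clockwise traversal).

-170.5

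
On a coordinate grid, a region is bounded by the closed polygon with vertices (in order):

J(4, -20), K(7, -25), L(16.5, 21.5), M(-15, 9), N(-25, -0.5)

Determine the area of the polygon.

904.25

Apply the shoelace formula: 2A = Σ (x_i·y_{i+1} − x_{i+1}·y_i), indices taken mod 5.
Cross-terms: 40, 563, 471, 232.5, 502  ⇒  Σ = 1808.5
Area = |Σ|/2 = 904.25.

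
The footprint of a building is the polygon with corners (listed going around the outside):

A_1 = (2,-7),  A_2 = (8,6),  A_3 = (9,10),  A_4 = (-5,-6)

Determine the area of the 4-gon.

Apply the shoelace (surveyor's) formula: 2A = Σ (x_i·y_{i+1} − x_{i+1}·y_i), indices taken mod 4.
Σ = (68) + (26) + (-4) + (47) = 137
Area = |Σ|/2 = 68.5.

68.5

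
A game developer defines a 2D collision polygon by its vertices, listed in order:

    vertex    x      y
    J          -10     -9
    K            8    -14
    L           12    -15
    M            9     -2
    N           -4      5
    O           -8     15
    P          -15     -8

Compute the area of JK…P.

Apply the shoelace (surveyor's) formula: 2A = Σ (x_i·y_{i+1} − x_{i+1}·y_i), indices taken mod 7.
J→K: (-10)(-14) − (8)(-9) = 212
K→L: (8)(-15) − (12)(-14) = 48
L→M: (12)(-2) − (9)(-15) = 111
M→N: (9)(5) − (-4)(-2) = 37
N→O: (-4)(15) − (-8)(5) = -20
O→P: (-8)(-8) − (-15)(15) = 289
P→J: (-15)(-9) − (-10)(-8) = 55
Σ = 732
Area = |Σ|/2 = 366.

366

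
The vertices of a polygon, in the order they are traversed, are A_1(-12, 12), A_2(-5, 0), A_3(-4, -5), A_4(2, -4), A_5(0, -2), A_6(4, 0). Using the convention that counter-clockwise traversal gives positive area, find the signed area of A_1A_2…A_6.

Apply Gauss's area formula: 2A = Σ (x_i·y_{i+1} − x_{i+1}·y_i), indices taken mod 6.
Σ = (60) + (25) + (26) + (-4) + (8) + (48) = 163
Signed area = Σ/2 = 81.5 (positive ⇒ counter-clockwise traversal).

81.5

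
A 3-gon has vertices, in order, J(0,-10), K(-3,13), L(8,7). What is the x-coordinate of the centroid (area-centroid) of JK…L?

Apply the shoelace formula. First the cross-terms c_i = x_i·y_{i+1} − x_{i+1}·y_i:
  -30, -125, -80  ⇒  2A = -235, A = -117.5.
Then Σ (x_i + x_{i+1})·c_i = -1175, so x̄ = -1175 / (6·(-117.5)) = 5/3.

5/3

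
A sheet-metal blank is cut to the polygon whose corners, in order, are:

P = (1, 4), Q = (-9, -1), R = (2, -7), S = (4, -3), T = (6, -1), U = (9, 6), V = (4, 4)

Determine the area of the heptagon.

102.5

P→Q: (1)(-1) − (-9)(4) = 35
Q→R: (-9)(-7) − (2)(-1) = 65
R→S: (2)(-3) − (4)(-7) = 22
S→T: (4)(-1) − (6)(-3) = 14
T→U: (6)(6) − (9)(-1) = 45
U→V: (9)(4) − (4)(6) = 12
V→P: (4)(4) − (1)(4) = 12
Σ = 205
Area = |Σ|/2 = 102.5.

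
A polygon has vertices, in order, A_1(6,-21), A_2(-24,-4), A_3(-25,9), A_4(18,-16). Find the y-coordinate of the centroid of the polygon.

-1699/222

Apply the shoelace (surveyor's) formula. First the cross-terms c_i = x_i·y_{i+1} − x_{i+1}·y_i:
  -528, -316, 238, -282  ⇒  2A = -888, A = -444.
Then Σ (y_i + y_{i+1})·c_i = 20388, so ȳ = 20388 / (6·(-444)) = -1699/222.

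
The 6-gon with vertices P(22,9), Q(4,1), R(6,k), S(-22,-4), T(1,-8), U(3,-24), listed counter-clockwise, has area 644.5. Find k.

Write out the shoelace sum; only the two edges meeting at R involve k:
2·Area = [(4·k − 6·1) + (6·(-4) − (-22)·k)] + 721
       = 26·k + 691 = 1289
⇒ k = 23.

23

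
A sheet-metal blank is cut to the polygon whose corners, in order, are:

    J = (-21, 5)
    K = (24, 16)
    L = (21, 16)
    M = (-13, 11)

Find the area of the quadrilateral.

98.5

Apply the shoelace (surveyor's) formula: 2A = Σ (x_i·y_{i+1} − x_{i+1}·y_i), indices taken mod 4.
Σ = (-456) + (48) + (439) + (166) = 197
Area = |Σ|/2 = 98.5.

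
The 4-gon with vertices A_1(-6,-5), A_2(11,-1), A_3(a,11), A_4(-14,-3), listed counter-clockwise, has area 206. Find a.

The doubled signed area Σ (x_i y_{i+1} − x_{i+1} y_i) is linear in a.
With a=0 it equals 388; the coefficient of a is -2 (from the two edges through A_3).
So -2·a + 388 = 2·206 = 412 ⇒ a = -12.

-12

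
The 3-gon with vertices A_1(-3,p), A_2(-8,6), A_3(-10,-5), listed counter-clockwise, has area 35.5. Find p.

-2

Write out the shoelace sum; only the two edges meeting at A_1 involve p:
2·Area = [((-10)·p − (-3)·(-5)) + ((-3)·6 − (-8)·p)] + 100
       = -2·p + 67 = 71
⇒ p = -2.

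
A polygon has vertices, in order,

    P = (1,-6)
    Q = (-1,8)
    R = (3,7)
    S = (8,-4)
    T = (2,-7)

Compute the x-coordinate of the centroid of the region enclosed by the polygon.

2.9

Apply the shoelace (surveyor's) formula. First the cross-terms c_i = x_i·y_{i+1} − x_{i+1}·y_i:
  2, -31, -68, -48, -5  ⇒  2A = -150, A = -75.
Then Σ (x_i + x_{i+1})·c_i = -1305, so x̄ = -1305 / (6·(-75)) = 2.9.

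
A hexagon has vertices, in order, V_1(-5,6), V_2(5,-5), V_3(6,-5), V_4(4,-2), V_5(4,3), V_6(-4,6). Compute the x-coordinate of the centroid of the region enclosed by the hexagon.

241/210

Apply the shoelace (surveyor's) formula. First the cross-terms c_i = x_i·y_{i+1} − x_{i+1}·y_i:
  -5, 5, 8, 20, 36, 6  ⇒  2A = 70, A = 35.
Then Σ (x_i + x_{i+1})·c_i = 241, so x̄ = 241 / (6·35) = 241/210.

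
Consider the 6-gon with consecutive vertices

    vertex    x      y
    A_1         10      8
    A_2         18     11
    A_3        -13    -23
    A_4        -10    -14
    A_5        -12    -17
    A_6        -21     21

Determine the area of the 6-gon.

669

Cross-terms: -34, -271, -48, 2, -609, -378  ⇒  Σ = -1338
Area = |Σ|/2 = 669.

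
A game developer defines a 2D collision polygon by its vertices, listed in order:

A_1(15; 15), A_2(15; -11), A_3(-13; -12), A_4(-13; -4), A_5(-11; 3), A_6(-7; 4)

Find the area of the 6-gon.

544

Apply the surveyor's formula: 2A = Σ (x_i·y_{i+1} − x_{i+1}·y_i), indices taken mod 6.
Σ = (-390) + (-323) + (-104) + (-83) + (-23) + (-165) = -1088
Area = |Σ|/2 = 544.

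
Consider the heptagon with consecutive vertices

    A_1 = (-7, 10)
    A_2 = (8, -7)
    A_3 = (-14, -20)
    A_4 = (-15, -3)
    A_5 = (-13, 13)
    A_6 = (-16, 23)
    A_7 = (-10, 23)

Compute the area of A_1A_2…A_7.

474.5

Apply the shoelace (surveyor's) formula: 2A = Σ (x_i·y_{i+1} − x_{i+1}·y_i), indices taken mod 7.
A_1→A_2: (-7)(-7) − (8)(10) = -31
A_2→A_3: (8)(-20) − (-14)(-7) = -258
A_3→A_4: (-14)(-3) − (-15)(-20) = -258
A_4→A_5: (-15)(13) − (-13)(-3) = -234
A_5→A_6: (-13)(23) − (-16)(13) = -91
A_6→A_7: (-16)(23) − (-10)(23) = -138
A_7→A_1: (-10)(10) − (-7)(23) = 61
Σ = -949
Area = |Σ|/2 = 474.5.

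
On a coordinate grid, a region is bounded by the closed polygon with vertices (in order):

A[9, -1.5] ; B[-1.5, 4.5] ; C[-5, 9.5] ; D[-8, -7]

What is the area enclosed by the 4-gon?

Apply Gauss's area formula: 2A = Σ (x_i·y_{i+1} − x_{i+1}·y_i), indices taken mod 4.
A→B: (9)(4.5) − (-1.5)(-1.5) = 38.25
B→C: (-1.5)(9.5) − (-5)(4.5) = 8.25
C→D: (-5)(-7) − (-8)(9.5) = 111
D→A: (-8)(-1.5) − (9)(-7) = 75
Σ = 232.5
Area = |Σ|/2 = 116.25.

116.25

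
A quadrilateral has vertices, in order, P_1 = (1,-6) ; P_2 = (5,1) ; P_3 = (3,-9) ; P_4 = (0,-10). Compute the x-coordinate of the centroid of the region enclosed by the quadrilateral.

278/111

Apply the surveyor's formula. First the cross-terms c_i = x_i·y_{i+1} − x_{i+1}·y_i:
  31, -48, -30, 10  ⇒  2A = -37, A = -18.5.
Then Σ (x_i + x_{i+1})·c_i = -278, so x̄ = -278 / (6·(-18.5)) = 278/111.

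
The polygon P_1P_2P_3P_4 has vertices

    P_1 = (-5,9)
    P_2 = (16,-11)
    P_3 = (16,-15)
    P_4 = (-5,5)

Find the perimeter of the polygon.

|P_1P_2| = √((21)² + (-20)²) = √841 = 29
|P_2P_3| = √((0)² + (-4)²) = √16 = 4
|P_3P_4| = √((-21)² + (20)²) = √841 = 29
|P_4P_1| = √((0)² + (4)²) = √16 = 4
Perimeter = 29 + 4 + 29 + 4 = 66.

66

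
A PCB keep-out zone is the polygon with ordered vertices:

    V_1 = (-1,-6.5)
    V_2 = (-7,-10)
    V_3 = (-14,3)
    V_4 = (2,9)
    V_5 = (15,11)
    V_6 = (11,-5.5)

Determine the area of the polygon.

361

Cross-terms: -35.5, -161, -132, -113, -203.5, -77  ⇒  Σ = -722
Area = |Σ|/2 = 361.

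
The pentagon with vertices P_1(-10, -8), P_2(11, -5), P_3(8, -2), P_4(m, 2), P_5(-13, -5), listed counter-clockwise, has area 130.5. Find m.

Write out the shoelace sum; only the two edges meeting at P_4 involve m:
2·Area = [(8·2 − m·(-2)) + (m·(-5) − (-13)·2)] + 210
       = -3·m + 252 = 261
⇒ m = -3.

-3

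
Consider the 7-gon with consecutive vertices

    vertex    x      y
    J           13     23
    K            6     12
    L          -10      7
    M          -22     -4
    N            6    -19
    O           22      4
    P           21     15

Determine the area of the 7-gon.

Apply the shoelace (surveyor's) formula: 2A = Σ (x_i·y_{i+1} − x_{i+1}·y_i), indices taken mod 7.
Σ = (18) + (162) + (194) + (442) + (442) + (246) + (288) = 1792
Area = |Σ|/2 = 896.

896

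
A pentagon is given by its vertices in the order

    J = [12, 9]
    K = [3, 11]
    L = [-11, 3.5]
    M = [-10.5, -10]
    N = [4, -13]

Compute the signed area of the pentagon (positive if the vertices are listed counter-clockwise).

J→K: (12)(11) − (3)(9) = 105
K→L: (3)(3.5) − (-11)(11) = 131.5
L→M: (-11)(-10) − (-10.5)(3.5) = 146.75
M→N: (-10.5)(-13) − (4)(-10) = 176.5
N→J: (4)(9) − (12)(-13) = 192
Σ = 751.75
Signed area = Σ/2 = 375.875 (positive ⇒ counter-clockwise traversal).

375.875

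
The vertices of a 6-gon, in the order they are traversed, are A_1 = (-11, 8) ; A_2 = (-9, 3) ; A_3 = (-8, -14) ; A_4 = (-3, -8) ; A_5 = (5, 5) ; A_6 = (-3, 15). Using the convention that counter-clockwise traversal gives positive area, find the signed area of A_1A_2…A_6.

233.5

Apply the shoelace formula: 2A = Σ (x_i·y_{i+1} − x_{i+1}·y_i), indices taken mod 6.
Σ = (39) + (150) + (22) + (25) + (90) + (141) = 467
Signed area = Σ/2 = 233.5 (positive ⇒ counter-clockwise traversal).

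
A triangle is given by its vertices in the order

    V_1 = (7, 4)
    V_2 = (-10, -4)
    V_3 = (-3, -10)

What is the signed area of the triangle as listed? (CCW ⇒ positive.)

Apply the shoelace formula: 2A = Σ (x_i·y_{i+1} − x_{i+1}·y_i), indices taken mod 3.
Σ = (12) + (88) + (58) = 158
Signed area = Σ/2 = 79 (positive ⇒ counter-clockwise traversal).

79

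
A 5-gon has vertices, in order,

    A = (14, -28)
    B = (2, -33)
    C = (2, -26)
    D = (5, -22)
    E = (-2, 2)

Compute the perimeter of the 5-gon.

|AB| = √((-12)² + (-5)²) = √169 = 13
|BC| = √((0)² + (7)²) = √49 = 7
|CD| = √((3)² + (4)²) = √25 = 5
|DE| = √((-7)² + (24)²) = √625 = 25
|EA| = √((16)² + (-30)²) = √1156 = 34
Perimeter = 13 + 7 + 5 + 25 + 34 = 84.

84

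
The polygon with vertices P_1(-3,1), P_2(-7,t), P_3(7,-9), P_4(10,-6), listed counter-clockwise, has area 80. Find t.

The doubled signed area Σ (x_i y_{i+1} − x_{i+1} y_i) is linear in t.
With t=0 it equals 110; the coefficient of t is -10 (from the two edges through P_2).
So -10·t + 110 = 2·80 = 160 ⇒ t = -5.

-5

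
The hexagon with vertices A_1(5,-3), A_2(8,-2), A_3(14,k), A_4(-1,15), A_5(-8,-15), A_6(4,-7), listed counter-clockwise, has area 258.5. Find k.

-1

Write out the shoelace sum; only the two edges meeting at A_3 involve k:
2·Area = [(8·k − 14·(-2)) + (14·15 − (-1)·k)] + 288
       = 9·k + 526 = 517
⇒ k = -1.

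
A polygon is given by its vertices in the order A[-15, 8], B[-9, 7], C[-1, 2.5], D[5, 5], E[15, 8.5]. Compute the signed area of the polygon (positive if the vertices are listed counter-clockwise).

74.5

Apply the shoelace formula: 2A = Σ (x_i·y_{i+1} − x_{i+1}·y_i), indices taken mod 5.
A→B: (-15)(7) − (-9)(8) = -33
B→C: (-9)(2.5) − (-1)(7) = -15.5
C→D: (-1)(5) − (5)(2.5) = -17.5
D→E: (5)(8.5) − (15)(5) = -32.5
E→A: (15)(8) − (-15)(8.5) = 247.5
Σ = 149
Signed area = Σ/2 = 74.5 (positive ⇒ counter-clockwise traversal).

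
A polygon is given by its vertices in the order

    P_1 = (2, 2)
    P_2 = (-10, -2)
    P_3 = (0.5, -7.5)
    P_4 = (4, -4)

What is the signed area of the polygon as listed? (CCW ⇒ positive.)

68

Apply the surveyor's formula: 2A = Σ (x_i·y_{i+1} − x_{i+1}·y_i), indices taken mod 4.
Σ = (16) + (76) + (28) + (16) = 136
Signed area = Σ/2 = 68 (positive ⇒ counter-clockwise traversal).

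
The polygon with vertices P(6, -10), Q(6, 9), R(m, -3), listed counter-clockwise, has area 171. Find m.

-12

The doubled signed area Σ (x_i y_{i+1} − x_{i+1} y_i) is linear in m.
With m=0 it equals 114; the coefficient of m is -19 (from the two edges through R).
So -19·m + 114 = 2·171 = 342 ⇒ m = -12.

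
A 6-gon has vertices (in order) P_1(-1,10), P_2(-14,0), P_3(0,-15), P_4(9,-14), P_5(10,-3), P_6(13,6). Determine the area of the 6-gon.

Apply Gauss's area formula: 2A = Σ (x_i·y_{i+1} − x_{i+1}·y_i), indices taken mod 6.
Σ = (140) + (210) + (135) + (113) + (99) + (136) = 833
Area = |Σ|/2 = 416.5.

416.5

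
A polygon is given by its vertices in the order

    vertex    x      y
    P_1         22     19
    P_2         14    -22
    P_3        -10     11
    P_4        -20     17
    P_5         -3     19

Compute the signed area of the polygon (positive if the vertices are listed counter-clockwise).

Σ = (-750) + (-66) + (50) + (-329) + (-475) = -1570
Signed area = Σ/2 = -785 (negative ⇒ clockwise traversal).

-785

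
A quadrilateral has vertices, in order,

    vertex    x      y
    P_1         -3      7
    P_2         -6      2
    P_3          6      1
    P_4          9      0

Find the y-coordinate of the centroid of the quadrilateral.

Apply the shoelace (surveyor's) formula. First the cross-terms c_i = x_i·y_{i+1} − x_{i+1}·y_i:
  36, -18, -9, 63  ⇒  2A = 72, A = 36.
Then Σ (y_i + y_{i+1})·c_i = 702, so ȳ = 702 / (6·36) = 3.25.

3.25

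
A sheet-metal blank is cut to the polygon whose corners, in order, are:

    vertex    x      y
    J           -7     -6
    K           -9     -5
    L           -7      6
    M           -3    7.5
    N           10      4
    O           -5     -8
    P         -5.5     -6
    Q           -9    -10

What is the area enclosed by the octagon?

159.25

Apply the surveyor's formula: 2A = Σ (x_i·y_{i+1} − x_{i+1}·y_i), indices taken mod 8.
Cross-terms: -19, -89, -34.5, -87, -60, -14, 1, -16  ⇒  Σ = -318.5
Area = |Σ|/2 = 159.25.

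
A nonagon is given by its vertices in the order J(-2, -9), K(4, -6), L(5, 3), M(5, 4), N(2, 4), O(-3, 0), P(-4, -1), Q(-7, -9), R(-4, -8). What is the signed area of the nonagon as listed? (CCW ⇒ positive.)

Apply Gauss's area formula: 2A = Σ (x_i·y_{i+1} − x_{i+1}·y_i), indices taken mod 9.
Σ = (48) + (42) + (5) + (12) + (12) + (3) + (29) + (20) + (20) = 191
Signed area = Σ/2 = 95.5 (positive ⇒ counter-clockwise traversal).

95.5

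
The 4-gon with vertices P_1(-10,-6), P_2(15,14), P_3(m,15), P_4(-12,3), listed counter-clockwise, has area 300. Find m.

-13

Write out the shoelace sum; only the two edges meeting at P_3 involve m:
2·Area = [(15·15 − m·14) + (m·3 − (-12)·15)] + 52
       = -11·m + 457 = 600
⇒ m = -13.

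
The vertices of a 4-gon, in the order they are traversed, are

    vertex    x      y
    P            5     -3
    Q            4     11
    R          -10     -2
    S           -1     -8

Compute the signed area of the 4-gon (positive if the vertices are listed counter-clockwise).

145

Apply the surveyor's formula: 2A = Σ (x_i·y_{i+1} − x_{i+1}·y_i), indices taken mod 4.
P→Q: (5)(11) − (4)(-3) = 67
Q→R: (4)(-2) − (-10)(11) = 102
R→S: (-10)(-8) − (-1)(-2) = 78
S→P: (-1)(-3) − (5)(-8) = 43
Σ = 290
Signed area = Σ/2 = 145 (positive ⇒ counter-clockwise traversal).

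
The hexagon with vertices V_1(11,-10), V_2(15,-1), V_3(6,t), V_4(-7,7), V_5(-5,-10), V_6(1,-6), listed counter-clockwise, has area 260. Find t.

6

The doubled signed area Σ (x_i y_{i+1} − x_{i+1} y_i) is linear in t.
With t=0 it equals 388; the coefficient of t is 22 (from the two edges through V_3).
So 22·t + 388 = 2·260 = 520 ⇒ t = 6.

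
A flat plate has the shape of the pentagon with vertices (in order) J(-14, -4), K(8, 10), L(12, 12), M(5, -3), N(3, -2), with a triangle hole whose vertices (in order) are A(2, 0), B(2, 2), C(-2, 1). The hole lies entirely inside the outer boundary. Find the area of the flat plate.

130.5

Outer boundary:
J→K: (-14)(10) − (8)(-4) = -108
K→L: (8)(12) − (12)(10) = -24
L→M: (12)(-3) − (5)(12) = -96
M→N: (5)(-2) − (3)(-3) = -1
N→J: (3)(-4) − (-14)(-2) = -40
Σ = -269
Area = |Σ|/2 = 134.5.
Hole:
Apply the surveyor's formula: 2A = Σ (x_i·y_{i+1} − x_{i+1}·y_i), indices taken mod 3.
Σ = (4) + (6) + (-2) = 8
Area = |Σ|/2 = 4.
Net area = 134.5 − 4 = 130.5.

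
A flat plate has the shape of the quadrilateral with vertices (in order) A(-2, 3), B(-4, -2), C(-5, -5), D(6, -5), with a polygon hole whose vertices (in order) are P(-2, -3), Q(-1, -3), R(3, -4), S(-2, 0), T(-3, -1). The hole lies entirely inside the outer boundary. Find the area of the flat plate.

36

Outer boundary:
Apply the surveyor's formula: 2A = Σ (x_i·y_{i+1} − x_{i+1}·y_i), indices taken mod 4.
Σ = (16) + (10) + (55) + (8) = 89
Area = |Σ|/2 = 44.5.
Hole:
Σ = (3) + (13) + (-8) + (2) + (7) = 17
Area = |Σ|/2 = 8.5.
Net area = 44.5 − 8.5 = 36.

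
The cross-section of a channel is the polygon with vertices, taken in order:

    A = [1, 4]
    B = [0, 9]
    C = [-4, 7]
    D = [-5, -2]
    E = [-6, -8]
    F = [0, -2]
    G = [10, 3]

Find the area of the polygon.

92.5

Σ = (9) + (36) + (43) + (28) + (12) + (20) + (37) = 185
Area = |Σ|/2 = 92.5.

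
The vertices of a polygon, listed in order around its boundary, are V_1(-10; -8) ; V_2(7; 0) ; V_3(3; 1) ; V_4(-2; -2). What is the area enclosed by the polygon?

Cross-terms: 56, 7, -4, -4  ⇒  Σ = 55
Area = |Σ|/2 = 27.5.

27.5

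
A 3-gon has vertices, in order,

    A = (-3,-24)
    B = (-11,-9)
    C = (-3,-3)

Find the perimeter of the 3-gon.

48

|AB| = √((-8)² + (15)²) = √289 = 17
|BC| = √((8)² + (6)²) = √100 = 10
|CA| = √((0)² + (-21)²) = √441 = 21
Perimeter = 17 + 10 + 21 = 48.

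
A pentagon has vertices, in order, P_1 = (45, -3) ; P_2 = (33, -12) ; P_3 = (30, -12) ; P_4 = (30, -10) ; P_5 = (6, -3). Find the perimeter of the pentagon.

|P_1P_2| = √((-12)² + (-9)²) = √225 = 15
|P_2P_3| = √((-3)² + (0)²) = √9 = 3
|P_3P_4| = √((0)² + (2)²) = √4 = 2
|P_4P_5| = √((-24)² + (7)²) = √625 = 25
|P_5P_1| = √((39)² + (0)²) = √1521 = 39
Perimeter = 15 + 3 + 2 + 25 + 39 = 84.

84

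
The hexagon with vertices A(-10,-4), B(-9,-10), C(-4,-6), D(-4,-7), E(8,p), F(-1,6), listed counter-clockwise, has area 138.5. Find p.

-9

Write out the shoelace sum; only the two edges meeting at E involve p:
2·Area = [((-4)·p − 8·(-7)) + (8·6 − (-1)·p)] + 146
       = -3·p + 250 = 277
⇒ p = -9.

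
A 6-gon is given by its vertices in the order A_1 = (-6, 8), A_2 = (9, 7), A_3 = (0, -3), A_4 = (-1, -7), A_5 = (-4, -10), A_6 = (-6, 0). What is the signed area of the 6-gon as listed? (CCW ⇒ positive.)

Σ = (-114) + (-27) + (-3) + (-18) + (-60) + (-48) = -270
Signed area = Σ/2 = -135 (negative ⇒ clockwise traversal).

-135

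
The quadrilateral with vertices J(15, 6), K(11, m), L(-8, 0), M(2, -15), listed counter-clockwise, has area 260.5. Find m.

10

The doubled signed area Σ (x_i y_{i+1} − x_{i+1} y_i) is linear in m.
With m=0 it equals 291; the coefficient of m is 23 (from the two edges through K).
So 23·m + 291 = 2·260.5 = 521 ⇒ m = 10.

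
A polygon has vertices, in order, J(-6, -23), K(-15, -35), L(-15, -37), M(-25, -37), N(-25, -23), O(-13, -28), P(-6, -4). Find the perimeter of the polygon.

98

|JK| = √((-9)² + (-12)²) = √225 = 15
|KL| = √((0)² + (-2)²) = √4 = 2
|LM| = √((-10)² + (0)²) = √100 = 10
|MN| = √((0)² + (14)²) = √196 = 14
|NO| = √((12)² + (-5)²) = √169 = 13
|OP| = √((7)² + (24)²) = √625 = 25
|PJ| = √((0)² + (-19)²) = √361 = 19
Perimeter = 15 + 2 + 10 + 14 + 13 + 25 + 19 = 98.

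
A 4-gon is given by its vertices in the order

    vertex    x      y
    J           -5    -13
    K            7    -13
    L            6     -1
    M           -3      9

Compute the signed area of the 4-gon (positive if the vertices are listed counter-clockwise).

181

Apply the surveyor's formula: 2A = Σ (x_i·y_{i+1} − x_{i+1}·y_i), indices taken mod 4.
Cross-terms: 156, 71, 51, 84  ⇒  Σ = 362
Signed area = Σ/2 = 181 (positive ⇒ counter-clockwise traversal).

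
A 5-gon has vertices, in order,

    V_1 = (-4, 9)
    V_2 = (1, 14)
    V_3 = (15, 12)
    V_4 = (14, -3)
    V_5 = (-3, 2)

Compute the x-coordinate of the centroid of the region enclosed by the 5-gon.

Apply the shoelace formula. First the cross-terms c_i = x_i·y_{i+1} − x_{i+1}·y_i:
  -65, -198, -213, 19, -19  ⇒  2A = -476, A = -238.
Then Σ (x_i + x_{i+1})·c_i = -8808, so x̄ = -8808 / (6·(-238)) = 734/119.

734/119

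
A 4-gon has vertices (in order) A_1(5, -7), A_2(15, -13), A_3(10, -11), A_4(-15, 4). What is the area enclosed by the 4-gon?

Apply the surveyor's formula: 2A = Σ (x_i·y_{i+1} − x_{i+1}·y_i), indices taken mod 4.
Σ = (40) + (-35) + (-125) + (85) = -35
Area = |Σ|/2 = 17.5.

17.5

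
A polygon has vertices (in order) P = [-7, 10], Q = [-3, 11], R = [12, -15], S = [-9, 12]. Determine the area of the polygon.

65.5

Apply the surveyor's formula: 2A = Σ (x_i·y_{i+1} − x_{i+1}·y_i), indices taken mod 4.
Σ = (-47) + (-87) + (9) + (-6) = -131
Area = |Σ|/2 = 65.5.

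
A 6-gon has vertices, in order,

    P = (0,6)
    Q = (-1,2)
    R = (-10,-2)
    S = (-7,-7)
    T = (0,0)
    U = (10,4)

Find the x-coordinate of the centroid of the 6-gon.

Apply the shoelace formula. First the cross-terms c_i = x_i·y_{i+1} − x_{i+1}·y_i:
  6, 22, 56, 0, 0, 60  ⇒  2A = 144, A = 72.
Then Σ (x_i + x_{i+1})·c_i = -600, so x̄ = -600 / (6·72) = -25/18.

-25/18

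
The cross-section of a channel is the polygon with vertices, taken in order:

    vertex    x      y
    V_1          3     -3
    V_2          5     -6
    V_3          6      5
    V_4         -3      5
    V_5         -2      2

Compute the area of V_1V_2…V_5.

53.5

Σ = (-3) + (61) + (45) + (4) + (0) = 107
Area = |Σ|/2 = 53.5.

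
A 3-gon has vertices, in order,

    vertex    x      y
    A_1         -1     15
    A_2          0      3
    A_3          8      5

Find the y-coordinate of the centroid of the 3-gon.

23/3

Apply the shoelace (surveyor's) formula. First the cross-terms c_i = x_i·y_{i+1} − x_{i+1}·y_i:
  -3, -24, 125  ⇒  2A = 98, A = 49.
Then Σ (y_i + y_{i+1})·c_i = 2254, so ȳ = 2254 / (6·49) = 23/3.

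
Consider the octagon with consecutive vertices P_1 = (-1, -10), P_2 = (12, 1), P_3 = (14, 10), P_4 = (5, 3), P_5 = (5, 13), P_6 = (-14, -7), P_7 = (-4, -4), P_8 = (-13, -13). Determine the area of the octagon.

Apply the surveyor's formula: 2A = Σ (x_i·y_{i+1} − x_{i+1}·y_i), indices taken mod 8.
P_1→P_2: (-1)(1) − (12)(-10) = 119
P_2→P_3: (12)(10) − (14)(1) = 106
P_3→P_4: (14)(3) − (5)(10) = -8
P_4→P_5: (5)(13) − (5)(3) = 50
P_5→P_6: (5)(-7) − (-14)(13) = 147
P_6→P_7: (-14)(-4) − (-4)(-7) = 28
P_7→P_8: (-4)(-13) − (-13)(-4) = 0
P_8→P_1: (-13)(-10) − (-1)(-13) = 117
Σ = 559
Area = |Σ|/2 = 279.5.

279.5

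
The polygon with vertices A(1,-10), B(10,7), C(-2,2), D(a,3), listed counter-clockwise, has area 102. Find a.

The doubled signed area Σ (x_i y_{i+1} − x_{i+1} y_i) is linear in a.
With a=0 it equals 132; the coefficient of a is -12 (from the two edges through D).
So -12·a + 132 = 2·102 = 204 ⇒ a = -6.

-6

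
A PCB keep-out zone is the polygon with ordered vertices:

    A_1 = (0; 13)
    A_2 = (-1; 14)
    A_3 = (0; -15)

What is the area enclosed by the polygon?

Cross-terms: 13, 15, 0  ⇒  Σ = 28
Area = |Σ|/2 = 14.

14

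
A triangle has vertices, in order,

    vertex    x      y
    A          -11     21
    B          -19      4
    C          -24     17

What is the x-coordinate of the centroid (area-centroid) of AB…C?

-18

Apply the shoelace (surveyor's) formula. First the cross-terms c_i = x_i·y_{i+1} − x_{i+1}·y_i:
  355, -227, -317  ⇒  2A = -189, A = -94.5.
Then Σ (x_i + x_{i+1})·c_i = 10206, so x̄ = 10206 / (6·(-94.5)) = -18.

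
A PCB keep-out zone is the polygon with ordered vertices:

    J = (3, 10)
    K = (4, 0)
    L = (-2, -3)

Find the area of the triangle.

Apply the shoelace formula: 2A = Σ (x_i·y_{i+1} − x_{i+1}·y_i), indices taken mod 3.
J→K: (3)(0) − (4)(10) = -40
K→L: (4)(-3) − (-2)(0) = -12
L→J: (-2)(10) − (3)(-3) = -11
Σ = -63
Area = |Σ|/2 = 31.5.

31.5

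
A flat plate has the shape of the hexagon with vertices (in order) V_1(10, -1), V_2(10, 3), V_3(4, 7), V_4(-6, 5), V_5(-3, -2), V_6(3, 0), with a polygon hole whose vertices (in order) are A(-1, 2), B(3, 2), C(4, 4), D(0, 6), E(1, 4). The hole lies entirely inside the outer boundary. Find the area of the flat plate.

Outer boundary:
Apply Gauss's area formula: 2A = Σ (x_i·y_{i+1} − x_{i+1}·y_i), indices taken mod 6.
Cross-terms: 40, 58, 62, 27, 6, -3  ⇒  Σ = 190
Area = |Σ|/2 = 95.
Hole:
Apply the surveyor's formula: 2A = Σ (x_i·y_{i+1} − x_{i+1}·y_i), indices taken mod 5.
Cross-terms: -8, 4, 24, -6, 6  ⇒  Σ = 20
Area = |Σ|/2 = 10.
Net area = 95 − 10 = 85.

85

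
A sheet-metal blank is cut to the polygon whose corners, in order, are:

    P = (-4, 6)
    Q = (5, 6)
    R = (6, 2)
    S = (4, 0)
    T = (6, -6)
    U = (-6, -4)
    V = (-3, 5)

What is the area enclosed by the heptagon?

106

Apply the surveyor's formula: 2A = Σ (x_i·y_{i+1} − x_{i+1}·y_i), indices taken mod 7.
P→Q: (-4)(6) − (5)(6) = -54
Q→R: (5)(2) − (6)(6) = -26
R→S: (6)(0) − (4)(2) = -8
S→T: (4)(-6) − (6)(0) = -24
T→U: (6)(-4) − (-6)(-6) = -60
U→V: (-6)(5) − (-3)(-4) = -42
V→P: (-3)(6) − (-4)(5) = 2
Σ = -212
Area = |Σ|/2 = 106.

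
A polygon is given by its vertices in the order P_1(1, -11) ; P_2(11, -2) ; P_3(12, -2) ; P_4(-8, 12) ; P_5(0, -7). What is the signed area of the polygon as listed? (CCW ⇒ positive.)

156

P_1→P_2: (1)(-2) − (11)(-11) = 119
P_2→P_3: (11)(-2) − (12)(-2) = 2
P_3→P_4: (12)(12) − (-8)(-2) = 128
P_4→P_5: (-8)(-7) − (0)(12) = 56
P_5→P_1: (0)(-11) − (1)(-7) = 7
Σ = 312
Signed area = Σ/2 = 156 (positive ⇒ counter-clockwise traversal).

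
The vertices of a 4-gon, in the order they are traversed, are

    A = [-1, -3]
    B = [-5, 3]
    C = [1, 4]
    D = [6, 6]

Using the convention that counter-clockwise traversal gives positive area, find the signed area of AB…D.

-35.5

Apply Gauss's area formula: 2A = Σ (x_i·y_{i+1} − x_{i+1}·y_i), indices taken mod 4.
Σ = (-18) + (-23) + (-18) + (-12) = -71
Signed area = Σ/2 = -35.5 (negative ⇒ clockwise traversal).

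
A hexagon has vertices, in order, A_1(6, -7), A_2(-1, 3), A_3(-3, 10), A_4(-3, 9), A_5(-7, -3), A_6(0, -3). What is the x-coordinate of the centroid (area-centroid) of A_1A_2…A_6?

Apply the shoelace (surveyor's) formula. First the cross-terms c_i = x_i·y_{i+1} − x_{i+1}·y_i:
  11, -1, 3, 72, 21, 18  ⇒  2A = 124, A = 62.
Then Σ (x_i + x_{i+1})·c_i = -718, so x̄ = -718 / (6·62) = -359/186.

-359/186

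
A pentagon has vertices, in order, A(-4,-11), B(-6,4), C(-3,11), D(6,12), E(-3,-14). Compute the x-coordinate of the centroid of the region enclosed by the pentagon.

-113/103

Apply Gauss's area formula. First the cross-terms c_i = x_i·y_{i+1} − x_{i+1}·y_i:
  -82, -54, -102, -48, -23  ⇒  2A = -309, A = -154.5.
Then Σ (x_i + x_{i+1})·c_i = 1017, so x̄ = 1017 / (6·(-154.5)) = -113/103.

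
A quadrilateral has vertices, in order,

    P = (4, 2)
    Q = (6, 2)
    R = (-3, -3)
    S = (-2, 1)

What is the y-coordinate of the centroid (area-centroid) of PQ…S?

10/99

Apply the surveyor's formula. First the cross-terms c_i = x_i·y_{i+1} − x_{i+1}·y_i:
  -4, -12, -9, -8  ⇒  2A = -33, A = -16.5.
Then Σ (y_i + y_{i+1})·c_i = -10, so ȳ = -10 / (6·(-16.5)) = 10/99.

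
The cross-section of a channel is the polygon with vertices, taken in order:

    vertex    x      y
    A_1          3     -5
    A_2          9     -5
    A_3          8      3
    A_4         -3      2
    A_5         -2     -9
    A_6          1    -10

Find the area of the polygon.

103.5

A_1→A_2: (3)(-5) − (9)(-5) = 30
A_2→A_3: (9)(3) − (8)(-5) = 67
A_3→A_4: (8)(2) − (-3)(3) = 25
A_4→A_5: (-3)(-9) − (-2)(2) = 31
A_5→A_6: (-2)(-10) − (1)(-9) = 29
A_6→A_1: (1)(-5) − (3)(-10) = 25
Σ = 207
Area = |Σ|/2 = 103.5.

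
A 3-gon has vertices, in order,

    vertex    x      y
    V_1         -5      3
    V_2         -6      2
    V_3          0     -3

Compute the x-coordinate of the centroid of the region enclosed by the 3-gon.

-11/3

Apply the shoelace formula. First the cross-terms c_i = x_i·y_{i+1} − x_{i+1}·y_i:
  8, 18, -15  ⇒  2A = 11, A = 5.5.
Then Σ (x_i + x_{i+1})·c_i = -121, so x̄ = -121 / (6·5.5) = -11/3.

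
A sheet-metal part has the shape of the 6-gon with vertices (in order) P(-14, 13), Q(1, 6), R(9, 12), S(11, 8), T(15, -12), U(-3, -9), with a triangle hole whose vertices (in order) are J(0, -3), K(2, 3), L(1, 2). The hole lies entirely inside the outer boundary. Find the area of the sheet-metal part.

Outer boundary:
P→Q: (-14)(6) − (1)(13) = -97
Q→R: (1)(12) − (9)(6) = -42
R→S: (9)(8) − (11)(12) = -60
S→T: (11)(-12) − (15)(8) = -252
T→U: (15)(-9) − (-3)(-12) = -171
U→P: (-3)(13) − (-14)(-9) = -165
Σ = -787
Area = |Σ|/2 = 393.5.
Hole:
Apply the shoelace formula: 2A = Σ (x_i·y_{i+1} − x_{i+1}·y_i), indices taken mod 3.
J→K: (0)(3) − (2)(-3) = 6
K→L: (2)(2) − (1)(3) = 1
L→J: (1)(-3) − (0)(2) = -3
Σ = 4
Area = |Σ|/2 = 2.
Net area = 393.5 − 2 = 391.5.

391.5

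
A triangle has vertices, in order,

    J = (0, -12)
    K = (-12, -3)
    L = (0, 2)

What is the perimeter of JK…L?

42

|JK| = √((-12)² + (9)²) = √225 = 15
|KL| = √((12)² + (5)²) = √169 = 13
|LJ| = √((0)² + (-14)²) = √196 = 14
Perimeter = 15 + 13 + 14 = 42.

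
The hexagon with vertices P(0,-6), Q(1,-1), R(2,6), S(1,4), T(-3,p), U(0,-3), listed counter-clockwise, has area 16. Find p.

-5

The doubled signed area Σ (x_i y_{i+1} − x_{i+1} y_i) is linear in p.
With p=0 it equals 37; the coefficient of p is 1 (from the two edges through T).
So 1·p + 37 = 2·16 = 32 ⇒ p = -5.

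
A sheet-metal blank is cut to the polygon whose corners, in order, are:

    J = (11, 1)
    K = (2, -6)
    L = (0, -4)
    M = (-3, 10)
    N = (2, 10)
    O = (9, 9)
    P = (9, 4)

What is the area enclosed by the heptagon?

Apply the surveyor's formula: 2A = Σ (x_i·y_{i+1} − x_{i+1}·y_i), indices taken mod 7.
Σ = (-68) + (-8) + (-12) + (-50) + (-72) + (-45) + (-35) = -290
Area = |Σ|/2 = 145.

145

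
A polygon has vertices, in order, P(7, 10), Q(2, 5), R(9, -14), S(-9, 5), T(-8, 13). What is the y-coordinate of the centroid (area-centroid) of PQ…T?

Apply Gauss's area formula. First the cross-terms c_i = x_i·y_{i+1} − x_{i+1}·y_i:
  15, -73, -81, -77, -171  ⇒  2A = -387, A = -193.5.
Then Σ (y_i + y_{i+1})·c_i = -3708, so ȳ = -3708 / (6·(-193.5)) = 412/129.

412/129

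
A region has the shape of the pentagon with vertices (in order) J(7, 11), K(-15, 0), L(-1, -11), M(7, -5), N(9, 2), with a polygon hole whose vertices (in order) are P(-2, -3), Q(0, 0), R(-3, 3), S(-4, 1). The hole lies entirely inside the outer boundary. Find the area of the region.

266.5

Outer boundary:
J→K: (7)(0) − (-15)(11) = 165
K→L: (-15)(-11) − (-1)(0) = 165
L→M: (-1)(-5) − (7)(-11) = 82
M→N: (7)(2) − (9)(-5) = 59
N→J: (9)(11) − (7)(2) = 85
Σ = 556
Area = |Σ|/2 = 278.
Hole:
Σ = (0) + (0) + (9) + (14) = 23
Area = |Σ|/2 = 11.5.
Net area = 278 − 11.5 = 266.5.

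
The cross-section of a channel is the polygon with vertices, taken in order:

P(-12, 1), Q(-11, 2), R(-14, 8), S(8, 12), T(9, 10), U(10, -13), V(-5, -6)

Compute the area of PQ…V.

376

Apply the shoelace (surveyor's) formula: 2A = Σ (x_i·y_{i+1} − x_{i+1}·y_i), indices taken mod 7.
Cross-terms: -13, -60, -232, -28, -217, -125, -77  ⇒  Σ = -752
Area = |Σ|/2 = 376.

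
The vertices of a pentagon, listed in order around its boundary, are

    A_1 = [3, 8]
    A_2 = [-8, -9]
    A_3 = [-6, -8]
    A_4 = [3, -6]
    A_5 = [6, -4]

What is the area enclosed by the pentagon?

95.5

Cross-terms: 37, 10, 60, 24, 60  ⇒  Σ = 191
Area = |Σ|/2 = 95.5.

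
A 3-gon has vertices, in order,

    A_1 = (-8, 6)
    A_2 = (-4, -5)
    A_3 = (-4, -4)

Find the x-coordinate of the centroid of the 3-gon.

Apply the shoelace (surveyor's) formula. First the cross-terms c_i = x_i·y_{i+1} − x_{i+1}·y_i:
  64, -4, -56  ⇒  2A = 4, A = 2.
Then Σ (x_i + x_{i+1})·c_i = -64, so x̄ = -64 / (6·2) = -16/3.

-16/3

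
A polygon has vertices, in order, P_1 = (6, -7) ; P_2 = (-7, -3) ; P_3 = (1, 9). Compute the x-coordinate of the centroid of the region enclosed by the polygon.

0

Apply the shoelace (surveyor's) formula. First the cross-terms c_i = x_i·y_{i+1} − x_{i+1}·y_i:
  -67, -60, -61  ⇒  2A = -188, A = -94.
Then Σ (x_i + x_{i+1})·c_i = 0, so x̄ = 0 / (6·(-94)) = 0.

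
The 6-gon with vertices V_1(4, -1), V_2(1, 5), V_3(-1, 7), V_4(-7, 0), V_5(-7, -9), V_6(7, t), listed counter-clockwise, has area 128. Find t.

The doubled signed area Σ (x_i y_{i+1} − x_{i+1} y_i) is linear in t.
With t=0 it equals 201; the coefficient of t is -11 (from the two edges through V_6).
So -11·t + 201 = 2·128 = 256 ⇒ t = -5.

-5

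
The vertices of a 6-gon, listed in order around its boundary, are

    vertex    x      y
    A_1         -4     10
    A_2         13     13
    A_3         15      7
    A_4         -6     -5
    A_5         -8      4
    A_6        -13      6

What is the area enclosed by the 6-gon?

242.5

Apply the surveyor's formula: 2A = Σ (x_i·y_{i+1} − x_{i+1}·y_i), indices taken mod 6.
Σ = (-182) + (-104) + (-33) + (-64) + (4) + (-106) = -485
Area = |Σ|/2 = 242.5.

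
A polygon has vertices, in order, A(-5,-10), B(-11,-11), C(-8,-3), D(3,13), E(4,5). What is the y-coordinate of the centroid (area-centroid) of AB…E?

Apply Gauss's area formula. First the cross-terms c_i = x_i·y_{i+1} − x_{i+1}·y_i:
  -55, -55, -95, -37, -15  ⇒  2A = -257, A = -128.5.
Then Σ (y_i + y_{i+1})·c_i = 384, so ȳ = 384 / (6·(-128.5)) = -128/257.

-128/257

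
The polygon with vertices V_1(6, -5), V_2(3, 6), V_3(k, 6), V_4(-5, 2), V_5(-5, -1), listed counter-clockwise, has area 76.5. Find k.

-2

Write out the shoelace sum; only the two edges meeting at V_3 involve k:
2·Area = [(3·6 − k·6) + (k·2 − (-5)·6)] + 97
       = -4·k + 145 = 153
⇒ k = -2.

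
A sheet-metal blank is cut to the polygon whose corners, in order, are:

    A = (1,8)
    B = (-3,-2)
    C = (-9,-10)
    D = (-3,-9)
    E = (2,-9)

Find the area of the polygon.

77.5

Apply the shoelace (surveyor's) formula: 2A = Σ (x_i·y_{i+1} − x_{i+1}·y_i), indices taken mod 5.
Cross-terms: 22, 12, 51, 45, 25  ⇒  Σ = 155
Area = |Σ|/2 = 77.5.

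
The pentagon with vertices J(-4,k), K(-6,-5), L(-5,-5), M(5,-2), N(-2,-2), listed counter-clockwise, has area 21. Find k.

Write out the shoelace sum; only the two edges meeting at J involve k:
2·Area = [((-2)·k − (-4)·(-2)) + ((-4)·(-5) − (-6)·k)] + 26
       = 4·k + 38 = 42
⇒ k = 1.

1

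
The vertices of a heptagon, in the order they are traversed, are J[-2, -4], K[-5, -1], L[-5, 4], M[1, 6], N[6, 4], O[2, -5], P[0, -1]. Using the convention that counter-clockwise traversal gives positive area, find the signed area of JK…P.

Σ = (-18) + (-25) + (-34) + (-32) + (-38) + (-2) + (-2) = -151
Signed area = Σ/2 = -75.5 (negative ⇒ clockwise traversal).

-75.5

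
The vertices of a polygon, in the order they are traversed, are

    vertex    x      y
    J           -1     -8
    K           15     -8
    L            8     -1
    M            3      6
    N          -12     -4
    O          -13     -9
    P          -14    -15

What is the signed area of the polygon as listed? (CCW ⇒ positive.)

J→K: (-1)(-8) − (15)(-8) = 128
K→L: (15)(-1) − (8)(-8) = 49
L→M: (8)(6) − (3)(-1) = 51
M→N: (3)(-4) − (-12)(6) = 60
N→O: (-12)(-9) − (-13)(-4) = 56
O→P: (-13)(-15) − (-14)(-9) = 69
P→J: (-14)(-8) − (-1)(-15) = 97
Σ = 510
Signed area = Σ/2 = 255 (positive ⇒ counter-clockwise traversal).

255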